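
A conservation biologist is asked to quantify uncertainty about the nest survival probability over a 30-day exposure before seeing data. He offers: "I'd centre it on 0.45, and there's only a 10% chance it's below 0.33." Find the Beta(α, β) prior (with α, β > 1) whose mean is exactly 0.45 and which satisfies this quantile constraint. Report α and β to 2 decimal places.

α ≈ 12.37, β ≈ 15.12

With mean 0.45 fixed, write α = 0.45s, β = 0.55s where s = α+β.
Need P(θ < 0.33) = 0.1 under Beta(0.45s, 0.55s). Normal approximation: (q−m)/√(m(1−m)/s) ≈ z_{0.1} = -1.28, so s ≈ 0.45·0.55·(-1.28)²/(0.33−0.45)² = 28.2.
At s = 28.2: P(θ<0.33) ≈ 0.097. Adjusting to match 0.1 gives s ≈ 27.50.
So α = 0.45·27.50 ≈ 12.37, β = 0.55·27.50 ≈ 15.12.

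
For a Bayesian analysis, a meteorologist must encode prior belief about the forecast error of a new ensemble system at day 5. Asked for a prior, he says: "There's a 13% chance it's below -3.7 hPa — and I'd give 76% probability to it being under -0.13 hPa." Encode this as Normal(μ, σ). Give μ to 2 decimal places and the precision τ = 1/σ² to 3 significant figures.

For Normal(μ,σ), the p-quantile is μ + z_p·σ. Here z_{0.13} = -1.126, z_{0.76} = 0.7063.
So -3.7 = μ − 1.126σ and -0.13 = μ + 0.7063σ.
Subtracting: σ = (-0.13 − -3.7)/(0.7063 − (-1.126)) = 1.95.
Then μ = -3.7 − (-1.126)·1.95 = -1.51.
Precision τ = 1/σ² = 1/1.948² = 0.264.

μ = -1.51, τ = 0.264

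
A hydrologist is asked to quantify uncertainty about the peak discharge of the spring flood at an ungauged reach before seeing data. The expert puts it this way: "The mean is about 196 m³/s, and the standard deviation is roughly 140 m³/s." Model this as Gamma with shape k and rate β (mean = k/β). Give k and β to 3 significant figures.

For Gamma(k, rate β): mean = k/β, variance = k/β², so CV = 1/√k.
CV = SD/mean = 140/196 = 0.7143, hence k = 1/CV² = 1.96.
Then β = k/mean = 1.96/196 = 0.01.

k ≈ 1.96, β ≈ 0.01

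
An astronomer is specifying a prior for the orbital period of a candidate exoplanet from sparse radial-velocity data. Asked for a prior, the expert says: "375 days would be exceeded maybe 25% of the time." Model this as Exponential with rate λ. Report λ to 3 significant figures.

λ ≈ 0.0037

P(T > 375.0) = e^(−λ·375.0) = 0.25, so λ = −ln(0.25)/375.0 = 0.0037.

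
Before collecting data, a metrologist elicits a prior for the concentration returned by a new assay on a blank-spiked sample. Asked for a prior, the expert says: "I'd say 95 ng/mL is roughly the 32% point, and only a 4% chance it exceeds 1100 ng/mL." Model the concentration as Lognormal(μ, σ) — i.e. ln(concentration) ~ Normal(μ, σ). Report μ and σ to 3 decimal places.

If T ~ Lognormal(μ,σ) then ln T ~ Normal(μ,σ), so the p-quantile of ln T is μ + z_p·σ.
ln(95) = 4.554 and ln(1100) = 7.003; z_{0.32} = -0.4677, z_{0.96} = 1.751.
σ = (7.003 − 4.554)/(1.751 − (-0.4677)) = 1.104.
μ = 4.554 − (-0.4677)·1.104 = 5.070.

μ ≈ 5.070, σ ≈ 1.104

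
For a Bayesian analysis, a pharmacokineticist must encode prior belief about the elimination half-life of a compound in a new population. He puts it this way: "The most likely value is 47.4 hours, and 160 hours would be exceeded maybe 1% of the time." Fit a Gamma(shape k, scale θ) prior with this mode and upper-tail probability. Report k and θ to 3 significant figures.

Gamma(k,θ) with k>1 has mode (k−1)θ, so θ = 47.4/(k−1).
Need P(X < 160) = 0.99 with θ tied to k this way. Start at k = 2, θ = 47.4: P(X<160) ≈ 0.850.
Too low — raise k to concentrate. Iterating converges to k ≈ 3.95.
Then θ = 47.4/(3.95−1) ≈ 16.

k ≈ 3.95, θ ≈ 16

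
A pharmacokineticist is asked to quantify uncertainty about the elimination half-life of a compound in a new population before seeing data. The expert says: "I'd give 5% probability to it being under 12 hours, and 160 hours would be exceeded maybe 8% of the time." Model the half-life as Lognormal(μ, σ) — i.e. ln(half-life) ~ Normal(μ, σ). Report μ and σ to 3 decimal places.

If T ~ Lognormal(μ,σ) then ln T ~ Normal(μ,σ), so the p-quantile of ln T is μ + z_p·σ.
ln(12) = 2.485 and ln(160) = 5.075; z_{0.05} = -1.645, z_{0.92} = 1.405.
σ = (5.075 − 2.485)/(1.405 − (-1.645)) = 0.849.
μ = 2.485 − (-1.645)·0.849 = 3.882.

μ ≈ 3.882, σ ≈ 0.849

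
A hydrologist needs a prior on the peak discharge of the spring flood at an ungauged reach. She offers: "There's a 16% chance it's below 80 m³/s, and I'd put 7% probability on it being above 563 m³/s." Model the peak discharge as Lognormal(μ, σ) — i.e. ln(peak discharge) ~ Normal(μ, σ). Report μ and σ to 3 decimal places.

If T ~ Lognormal(μ,σ) then ln T ~ Normal(μ,σ), so the p-quantile of ln T is μ + z_p·σ.
ln(80) = 4.382 and ln(563) = 6.333; z_{0.16} = -0.9945, z_{0.93} = 1.476.
σ = (6.333 − 4.382)/(1.476 − (-0.9945)) = 0.790.
μ = 4.382 − (-0.9945)·0.790 = 5.168.

μ ≈ 5.168, σ ≈ 0.790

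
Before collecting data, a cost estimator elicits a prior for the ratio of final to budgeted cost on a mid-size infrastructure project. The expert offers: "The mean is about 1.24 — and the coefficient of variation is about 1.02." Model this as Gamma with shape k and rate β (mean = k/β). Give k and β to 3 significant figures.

k ≈ 0.961, β ≈ 0.775

For Gamma(k, rate β): mean = k/β, variance = k/β², so CV = 1/√k.
CV = 1.02, hence k = 1/CV² = 0.961.
Then β = k/mean = 0.961/1.24 = 0.775.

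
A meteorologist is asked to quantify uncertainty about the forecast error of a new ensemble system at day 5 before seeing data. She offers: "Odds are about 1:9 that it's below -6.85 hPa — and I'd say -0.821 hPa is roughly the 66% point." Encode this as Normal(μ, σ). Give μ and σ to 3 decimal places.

The p-quantile of Normal(μ,σ) is μ + z_p·σ, with z_{0.1} = -1.282 and z_{0.66} = 0.4125.
Eliminate σ: μ = (z₂·x₁ − z₁·x₂)/(z₂ − z₁) = (0.4125·-6.85 − (-1.282)·-0.821)/1.694 = -2.289.
Then σ = (x₂ − x₁)/(z₂ − z₁) = (-0.821 − -6.85)/1.694 = 3.559.

μ = -2.289, σ = 3.559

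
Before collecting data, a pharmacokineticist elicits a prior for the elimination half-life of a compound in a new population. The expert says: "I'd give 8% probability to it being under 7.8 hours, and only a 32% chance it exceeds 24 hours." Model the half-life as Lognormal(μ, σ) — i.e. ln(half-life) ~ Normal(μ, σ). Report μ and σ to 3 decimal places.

μ ≈ 2.897, σ ≈ 0.600

If T ~ Lognormal(μ,σ) then ln T ~ Normal(μ,σ), so the p-quantile of ln T is μ + z_p·σ.
ln(7.8) = 2.054 and ln(24) = 3.178; z_{0.08} = -1.405, z_{0.68} = 0.4677.
σ = (3.178 − 2.054)/(0.4677 − (-1.405)) = 0.600.
μ = 2.054 − (-1.405)·0.600 = 2.897.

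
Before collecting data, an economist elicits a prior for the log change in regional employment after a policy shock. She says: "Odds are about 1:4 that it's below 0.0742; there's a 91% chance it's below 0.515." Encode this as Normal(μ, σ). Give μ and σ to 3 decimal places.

The p-quantile of Normal(μ,σ) is μ + z_p·σ, with z_{0.2} = -0.8416 and z_{0.91} = 1.341.
Eliminate σ: μ = (z₂·x₁ − z₁·x₂)/(z₂ − z₁) = (1.341·0.0742 − (-0.8416)·0.515)/2.182 = 0.244.
Then σ = (x₂ − x₁)/(z₂ − z₁) = (0.515 − 0.0742)/2.182 = 0.202.

μ = 0.244, σ = 0.202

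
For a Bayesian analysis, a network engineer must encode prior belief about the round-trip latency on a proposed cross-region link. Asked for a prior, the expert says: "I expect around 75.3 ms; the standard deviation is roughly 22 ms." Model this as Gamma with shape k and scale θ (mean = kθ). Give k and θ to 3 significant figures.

For Gamma(k, scale θ): mean = kθ, variance = kθ², so CV = 1/√k.
CV = SD/mean = 22/75.3 = 0.2922, hence k = 1/CV² = 11.7.
Then θ = mean/k = 75.3/11.7 = 6.43.

k ≈ 11.7, θ ≈ 6.43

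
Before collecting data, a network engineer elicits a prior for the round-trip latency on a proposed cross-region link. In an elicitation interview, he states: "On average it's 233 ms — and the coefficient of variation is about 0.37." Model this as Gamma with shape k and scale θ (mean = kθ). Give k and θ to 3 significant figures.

For Gamma(k, scale θ): mean = kθ, variance = kθ², so CV = 1/√k.
CV = 0.37, hence k = 1/CV² = 7.3.
Then θ = mean/k = 233/7.3 = 31.9.

k ≈ 7.3, θ ≈ 31.9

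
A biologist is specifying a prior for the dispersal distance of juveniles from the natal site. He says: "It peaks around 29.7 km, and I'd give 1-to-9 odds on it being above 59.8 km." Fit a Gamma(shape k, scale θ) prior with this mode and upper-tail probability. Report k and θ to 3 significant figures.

Gamma(k,θ) with k>1 has mode (k−1)θ, so θ = 29.7/(k−1).
Need P(X < 59.8) = 0.9 with θ tied to k this way. Start at k = 2, θ = 29.7: P(X<59.8) ≈ 0.598.
Too low — raise k to concentrate. Iterating converges to k ≈ 4.92.
Then θ = 29.7/(4.92−1) ≈ 7.58.

k ≈ 4.92, θ ≈ 7.58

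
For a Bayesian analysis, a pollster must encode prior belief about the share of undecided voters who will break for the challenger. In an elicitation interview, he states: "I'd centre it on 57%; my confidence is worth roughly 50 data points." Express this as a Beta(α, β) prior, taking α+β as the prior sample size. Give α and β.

Under the effective-sample-size interpretation, Beta(α, β) has prior mean α/(α+β) and prior sample size α+β.
So α+β = 50 and α/(α+β) = 0.57, giving α = 0.57·50 = 28.5 and β = 50 − 28.5 = 21.5.

α = 28.5, β = 21.5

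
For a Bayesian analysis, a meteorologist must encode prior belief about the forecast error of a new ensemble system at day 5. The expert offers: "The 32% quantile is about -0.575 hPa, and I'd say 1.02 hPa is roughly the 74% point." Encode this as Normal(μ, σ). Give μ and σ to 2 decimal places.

For Normal(μ,σ), the p-quantile is μ + z_p·σ. Here z_{0.32} = -0.4677, z_{0.74} = 0.6433.
So -0.575 = μ − 0.4677σ and 1.02 = μ + 0.6433σ.
Subtracting: σ = (1.02 − -0.575)/(0.6433 − (-0.4677)) = 1.44.
Then μ = -0.575 − (-0.4677)·1.44 = 0.10.

μ = 0.10, σ = 1.44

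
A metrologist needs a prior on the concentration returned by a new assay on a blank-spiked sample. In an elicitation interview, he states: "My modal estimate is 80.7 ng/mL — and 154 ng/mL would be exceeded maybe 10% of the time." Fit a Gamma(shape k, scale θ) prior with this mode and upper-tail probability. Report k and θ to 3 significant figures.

k ≈ 5.58, θ ≈ 17.6

Gamma(k,θ) with k>1 has mode (k−1)θ, so θ = 80.7/(k−1).
Need P(X < 154) = 0.9 with θ tied to k this way. Start at k = 2, θ = 80.7: P(X<154) ≈ 0.569.
Too low — raise k to concentrate. Iterating converges to k ≈ 5.58.
Then θ = 80.7/(5.58−1) ≈ 17.6.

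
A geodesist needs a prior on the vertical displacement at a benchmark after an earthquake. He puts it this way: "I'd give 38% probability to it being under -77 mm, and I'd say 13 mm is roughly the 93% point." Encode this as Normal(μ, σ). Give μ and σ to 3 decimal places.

μ = -61.565, σ = 50.526

The p-quantile of Normal(μ,σ) is μ + z_p·σ, with z_{0.38} = -0.3055 and z_{0.93} = 1.476.
Eliminate σ: μ = (z₂·x₁ − z₁·x₂)/(z₂ − z₁) = (1.476·-77 − (-0.3055)·13)/1.781 = -61.565.
Then σ = (x₂ − x₁)/(z₂ − z₁) = (13 − -77)/1.781 = 50.526.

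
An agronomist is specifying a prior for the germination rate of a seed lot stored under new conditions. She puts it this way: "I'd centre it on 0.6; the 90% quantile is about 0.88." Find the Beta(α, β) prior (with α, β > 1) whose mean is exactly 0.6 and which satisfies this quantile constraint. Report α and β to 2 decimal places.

With mean 0.6 fixed, write α = 0.6s, β = 0.4s where s = α+β.
Need P(θ < 0.88) = 0.9 under Beta(0.6s, 0.4s). Normal approximation: (q−m)/√(m(1−m)/s) ≈ z_{0.9} = 1.28, so s ≈ 0.6·0.4·(1.28)²/(0.88−0.6)² = 5.0.
At s = 5.0: P(θ<0.88) ≈ 0.927. Adjusting to match 0.9 gives s ≈ 4.06.
So α = 0.6·4.06 ≈ 2.44, β = 0.4·4.06 ≈ 1.62.

α ≈ 2.44, β ≈ 1.62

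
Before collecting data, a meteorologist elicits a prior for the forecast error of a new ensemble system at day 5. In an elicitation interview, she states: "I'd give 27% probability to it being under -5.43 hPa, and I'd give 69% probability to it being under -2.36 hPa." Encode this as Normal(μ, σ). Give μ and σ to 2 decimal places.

The p-quantile of Normal(μ,σ) is μ + z_p·σ, with z_{0.27} = -0.6128 and z_{0.69} = 0.4959.
Eliminate σ: μ = (z₂·x₁ − z₁·x₂)/(z₂ − z₁) = (0.4959·-5.43 − (-0.6128)·-2.36)/1.109 = -3.73.
Then σ = (x₂ − x₁)/(z₂ − z₁) = (-2.36 − -5.43)/1.109 = 2.77.

μ = -3.73, σ = 2.77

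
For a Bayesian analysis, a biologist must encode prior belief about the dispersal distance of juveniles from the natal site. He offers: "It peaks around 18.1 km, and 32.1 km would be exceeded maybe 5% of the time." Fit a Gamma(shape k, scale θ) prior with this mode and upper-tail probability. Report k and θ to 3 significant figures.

Gamma(k,θ) with k>1 has mode (k−1)θ, so θ = 18.1/(k−1).
Need P(X < 32.1) = 0.95 with θ tied to k this way. Start at k = 2, θ = 18.1: P(X<32.1) ≈ 0.529.
Too low — raise k to concentrate. Iterating converges to k ≈ 9.49.
Then θ = 18.1/(9.49−1) ≈ 2.13.

k ≈ 9.49, θ ≈ 2.13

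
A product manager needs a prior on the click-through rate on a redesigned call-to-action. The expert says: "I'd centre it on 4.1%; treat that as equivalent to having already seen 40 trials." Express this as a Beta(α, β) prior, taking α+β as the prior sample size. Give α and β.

Under the effective-sample-size interpretation, Beta(α, β) has prior mean α/(α+β) and prior sample size α+β.
So α+β = 40 and α/(α+β) = 0.041, giving α = 0.041·40 = 1.64 and β = 40 − 1.64 = 38.36.

α = 1.64, β = 38.36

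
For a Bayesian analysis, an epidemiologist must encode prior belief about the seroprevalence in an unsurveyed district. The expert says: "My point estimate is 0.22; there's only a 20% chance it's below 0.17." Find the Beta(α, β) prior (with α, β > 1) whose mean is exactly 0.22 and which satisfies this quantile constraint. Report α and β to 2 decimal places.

α ≈ 11.05, β ≈ 39.17

With mean 0.22 fixed, write α = 0.22s, β = 0.78s where s = α+β.
Need P(θ < 0.17) = 0.2 under Beta(0.22s, 0.78s). Normal approximation: (q−m)/√(m(1−m)/s) ≈ z_{0.2} = -0.842, so s ≈ 0.22·0.78·(-0.842)²/(0.17−0.22)² = 48.6.
At s = 48.6: P(θ<0.17) ≈ 0.204. Adjusting to match 0.2 gives s ≈ 50.22.
So α = 0.22·50.22 ≈ 11.05, β = 0.78·50.22 ≈ 39.17.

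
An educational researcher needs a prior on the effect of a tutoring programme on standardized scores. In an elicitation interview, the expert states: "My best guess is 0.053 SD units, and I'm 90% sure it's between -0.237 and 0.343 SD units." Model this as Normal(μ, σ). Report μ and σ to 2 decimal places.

μ = 0.05, σ = 0.18

A symmetric 90% interval runs μ ± z·σ with z = 1.645.
Half-width = 0.29, so σ = 0.29/1.645 = 0.18.
μ is the stated best guess, 0.05.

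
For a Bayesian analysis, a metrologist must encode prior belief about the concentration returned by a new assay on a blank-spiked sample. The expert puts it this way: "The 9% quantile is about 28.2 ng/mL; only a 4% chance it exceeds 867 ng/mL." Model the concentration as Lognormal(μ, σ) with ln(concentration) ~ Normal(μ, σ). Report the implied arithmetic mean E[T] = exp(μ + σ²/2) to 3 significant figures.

If T ~ Lognormal(μ,σ) then ln T ~ Normal(μ,σ), so the p-quantile of ln T is μ + z_p·σ.
ln(28.2) = 3.339 and ln(867) = 6.765; z_{0.09} = -1.341, z_{0.96} = 1.751.
σ = (6.765 − 3.339)/(1.751 − (-1.341)) = 1.108.
μ = 3.339 − (-1.341)·1.108 = 4.825.
E[T] = exp(μ + σ²/2) = exp(4.825 + 0.6140) = 230 ng/mL.

E[T] ≈ 230 ng/mL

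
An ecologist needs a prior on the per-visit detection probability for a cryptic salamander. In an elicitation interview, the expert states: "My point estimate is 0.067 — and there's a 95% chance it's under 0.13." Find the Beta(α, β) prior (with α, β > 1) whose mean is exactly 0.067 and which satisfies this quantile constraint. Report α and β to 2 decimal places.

With mean 0.067 fixed, write α = 0.067s, β = 0.933s where s = α+β.
Need P(θ < 0.13) = 0.95 under Beta(0.067s, 0.933s). Normal approximation: (q−m)/√(m(1−m)/s) ≈ z_{0.95} = 1.64, so s ≈ 0.067·0.933·(1.64)²/(0.13−0.067)² = 42.6.
At s = 42.6: P(θ<0.13) ≈ 0.932. Adjusting to match 0.95 gives s ≈ 54.26.
So α = 0.067·54.26 ≈ 3.64, β = 0.933·54.26 ≈ 50.63.

α ≈ 3.64, β ≈ 50.63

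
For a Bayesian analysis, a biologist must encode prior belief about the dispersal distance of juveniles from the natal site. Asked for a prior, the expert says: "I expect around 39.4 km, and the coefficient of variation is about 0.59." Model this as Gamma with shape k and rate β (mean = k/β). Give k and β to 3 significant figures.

k ≈ 2.87, β ≈ 0.0729

For Gamma(k, rate β): mean = k/β, variance = k/β², so CV = 1/√k.
CV = 0.59, hence k = 1/CV² = 2.87.
Then β = k/mean = 2.87/39.4 = 0.0729.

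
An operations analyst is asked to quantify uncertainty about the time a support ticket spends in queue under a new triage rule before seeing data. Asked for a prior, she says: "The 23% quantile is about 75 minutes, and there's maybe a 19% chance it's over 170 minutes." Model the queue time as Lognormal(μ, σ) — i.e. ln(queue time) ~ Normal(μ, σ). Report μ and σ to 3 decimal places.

If T ~ Lognormal(μ,σ) then ln T ~ Normal(μ,σ), so the p-quantile of ln T is μ + z_p·σ.
ln(75) = 4.317 and ln(170) = 5.136; z_{0.23} = -0.7388, z_{0.81} = 0.8779.
σ = (5.136 − 4.317)/(0.8779 − (-0.7388)) = 0.506.
μ = 4.317 − (-0.7388)·0.506 = 4.691.

μ ≈ 4.691, σ ≈ 0.506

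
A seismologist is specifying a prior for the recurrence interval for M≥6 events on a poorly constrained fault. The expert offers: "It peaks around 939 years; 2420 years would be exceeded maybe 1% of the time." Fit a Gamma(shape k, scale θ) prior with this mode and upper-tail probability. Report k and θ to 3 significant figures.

Gamma(k,θ) with k>1 has mode (k−1)θ, so θ = 939/(k−1).
Need P(X < 2420) = 0.99 with θ tied to k this way. Start at k = 2, θ = 939: P(X<2420) ≈ 0.728.
Too low — raise k to concentrate. Iterating converges to k ≈ 6.2.
Then θ = 939/(6.2−1) ≈ 181.

k ≈ 6.2, θ ≈ 181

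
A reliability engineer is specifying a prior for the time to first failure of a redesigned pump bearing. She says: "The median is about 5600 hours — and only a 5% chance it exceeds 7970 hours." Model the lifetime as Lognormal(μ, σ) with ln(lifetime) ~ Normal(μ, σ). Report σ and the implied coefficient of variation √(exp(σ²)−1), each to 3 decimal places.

σ ≈ 0.215, CV ≈ 0.217

If T ~ Lognormal(μ,σ) then ln T ~ Normal(μ,σ), so the p-quantile of ln T is μ + z_p·σ.
ln(5600) = 8.631 and ln(7970) = 8.983; z_{0.5} = 0, z_{0.95} = 1.645.
σ = (8.983 − 8.631)/(1.645 − (0)) = 0.215.
μ = 8.631 − (0)·0.215 = 8.631.
CV = √(exp(σ²)−1) = √(exp(0.0460)−1) = 0.217.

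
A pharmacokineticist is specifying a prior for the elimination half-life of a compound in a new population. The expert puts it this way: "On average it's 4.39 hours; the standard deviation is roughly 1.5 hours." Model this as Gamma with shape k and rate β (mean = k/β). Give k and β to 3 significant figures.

For Gamma(k, rate β): mean = k/β, variance = k/β², so CV = 1/√k.
CV = SD/mean = 1.5/4.39 = 0.3417, hence k = 1/CV² = 8.57.
Then β = k/mean = 8.57/4.39 = 1.95.

k ≈ 8.57, β ≈ 1.95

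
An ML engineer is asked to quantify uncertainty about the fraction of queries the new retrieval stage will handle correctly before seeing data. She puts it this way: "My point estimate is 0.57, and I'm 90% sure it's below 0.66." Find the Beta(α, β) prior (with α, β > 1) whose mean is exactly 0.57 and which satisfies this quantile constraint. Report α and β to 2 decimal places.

α ≈ 27.73, β ≈ 20.92

With mean 0.57 fixed, write α = 0.57s, β = 0.43s where s = α+β.
Need P(θ < 0.66) = 0.9 under Beta(0.57s, 0.43s). Normal approximation: (q−m)/√(m(1−m)/s) ≈ z_{0.9} = 1.28, so s ≈ 0.57·0.43·(1.28)²/(0.66−0.57)² = 49.7.
At s = 49.7: P(θ<0.66) ≈ 0.902. Adjusting to match 0.9 gives s ≈ 48.65.
So α = 0.57·48.65 ≈ 27.73, β = 0.43·48.65 ≈ 20.92.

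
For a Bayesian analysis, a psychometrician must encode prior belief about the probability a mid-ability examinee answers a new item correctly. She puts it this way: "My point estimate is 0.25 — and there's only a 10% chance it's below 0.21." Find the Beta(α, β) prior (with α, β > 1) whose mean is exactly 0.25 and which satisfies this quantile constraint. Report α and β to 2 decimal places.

α ≈ 46.57, β ≈ 139.72

With mean 0.25 fixed, write α = 0.25s, β = 0.75s where s = α+β.
Need P(θ < 0.21) = 0.1 under Beta(0.25s, 0.75s). Normal approximation: (q−m)/√(m(1−m)/s) ≈ z_{0.1} = -1.28, so s ≈ 0.25·0.75·(-1.28)²/(0.21−0.25)² = 192.5.
At s = 192.5: P(θ<0.21) ≈ 0.096. Adjusting to match 0.1 gives s ≈ 186.29.
So α = 0.25·186.29 ≈ 46.57, β = 0.75·186.29 ≈ 139.72.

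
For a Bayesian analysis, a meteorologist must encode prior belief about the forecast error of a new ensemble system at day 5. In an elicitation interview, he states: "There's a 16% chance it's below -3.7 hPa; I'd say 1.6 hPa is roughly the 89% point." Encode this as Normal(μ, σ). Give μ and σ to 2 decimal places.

μ = -1.33, σ = 2.39

The p-quantile of Normal(μ,σ) is μ + z_p·σ, with z_{0.16} = -0.9945 and z_{0.89} = 1.227.
Eliminate σ: μ = (z₂·x₁ − z₁·x₂)/(z₂ − z₁) = (1.227·-3.7 − (-0.9945)·1.6)/2.221 = -1.33.
Then σ = (x₂ − x₁)/(z₂ − z₁) = (1.6 − -3.7)/2.221 = 2.39.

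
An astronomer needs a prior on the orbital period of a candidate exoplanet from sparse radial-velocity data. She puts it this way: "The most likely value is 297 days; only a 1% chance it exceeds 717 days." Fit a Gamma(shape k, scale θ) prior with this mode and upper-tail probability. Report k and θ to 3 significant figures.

Gamma(k,θ) with k>1 has mode (k−1)θ, so θ = 297/(k−1).
Need P(X < 717) = 0.99 with θ tied to k this way. Start at k = 2, θ = 297: P(X<717) ≈ 0.695.
Too low — raise k to concentrate. Iterating converges to k ≈ 7.09.
Then θ = 297/(7.09−1) ≈ 48.8.

k ≈ 7.09, θ ≈ 48.8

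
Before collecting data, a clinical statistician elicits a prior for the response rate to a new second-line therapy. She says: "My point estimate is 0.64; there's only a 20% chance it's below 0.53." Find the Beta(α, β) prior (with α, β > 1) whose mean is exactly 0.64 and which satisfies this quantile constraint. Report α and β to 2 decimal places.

With mean 0.64 fixed, write α = 0.64s, β = 0.36s where s = α+β.
Need P(θ < 0.53) = 0.2 under Beta(0.64s, 0.36s). Normal approximation: (q−m)/√(m(1−m)/s) ≈ z_{0.2} = -0.842, so s ≈ 0.64·0.36·(-0.842)²/(0.53−0.64)² = 13.5.
At s = 13.5: P(θ<0.53) ≈ 0.196. Adjusting to match 0.2 gives s ≈ 13.05.
So α = 0.64·13.05 ≈ 8.35, β = 0.36·13.05 ≈ 4.70.

α ≈ 8.35, β ≈ 4.70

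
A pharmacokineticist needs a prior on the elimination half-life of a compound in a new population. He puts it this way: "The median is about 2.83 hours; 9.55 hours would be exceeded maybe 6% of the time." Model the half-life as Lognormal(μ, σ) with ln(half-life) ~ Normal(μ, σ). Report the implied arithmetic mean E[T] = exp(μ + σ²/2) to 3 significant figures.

If T ~ Lognormal(μ,σ) then ln T ~ Normal(μ,σ), so the p-quantile of ln T is μ + z_p·σ.
ln(2.83) = 1.04 and ln(9.55) = 2.257; z_{0.5} = 0, z_{0.94} = 1.555.
σ = (2.257 − 1.04)/(1.555 − (0)) = 0.782.
μ = 1.04 − (0)·0.782 = 1.040.
E[T] = exp(μ + σ²/2) = exp(1.040 + 0.3060) = 3.84 hours.

E[T] ≈ 3.84 hours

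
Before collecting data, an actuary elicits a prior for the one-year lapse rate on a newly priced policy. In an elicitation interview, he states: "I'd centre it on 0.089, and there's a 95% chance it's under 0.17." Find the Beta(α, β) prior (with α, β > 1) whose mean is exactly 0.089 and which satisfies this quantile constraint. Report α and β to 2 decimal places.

With mean 0.089 fixed, write α = 0.089s, β = 0.911s where s = α+β.
Need P(θ < 0.17) = 0.95 under Beta(0.089s, 0.911s). Normal approximation: (q−m)/√(m(1−m)/s) ≈ z_{0.95} = 1.64, so s ≈ 0.089·0.911·(1.64)²/(0.17−0.089)² = 33.4.
At s = 33.4: P(θ<0.17) ≈ 0.933. Adjusting to match 0.95 gives s ≈ 42.01.
So α = 0.089·42.01 ≈ 3.74, β = 0.911·42.01 ≈ 38.27.

α ≈ 3.74, β ≈ 38.27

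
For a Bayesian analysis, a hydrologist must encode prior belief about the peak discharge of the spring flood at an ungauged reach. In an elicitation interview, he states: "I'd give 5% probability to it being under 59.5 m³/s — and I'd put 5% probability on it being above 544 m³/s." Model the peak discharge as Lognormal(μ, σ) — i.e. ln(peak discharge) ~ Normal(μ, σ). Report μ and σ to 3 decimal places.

μ ≈ 5.192, σ ≈ 0.673

If T ~ Lognormal(μ,σ) then ln T ~ Normal(μ,σ), so the p-quantile of ln T is μ + z_p·σ.
ln(59.5) = 4.086 and ln(544) = 6.299; z_{0.05} = -1.645, z_{0.95} = 1.645.
σ = (6.299 − 4.086)/(1.645 − (-1.645)) = 0.673.
μ = 4.086 − (-1.645)·0.673 = 5.192.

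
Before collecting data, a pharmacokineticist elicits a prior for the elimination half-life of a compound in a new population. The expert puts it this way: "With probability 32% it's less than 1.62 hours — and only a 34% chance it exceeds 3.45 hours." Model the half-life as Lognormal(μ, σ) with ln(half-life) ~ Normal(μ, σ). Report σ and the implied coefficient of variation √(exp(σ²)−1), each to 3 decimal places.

σ ≈ 0.859, CV ≈ 1.045

If T ~ Lognormal(μ,σ) then ln T ~ Normal(μ,σ), so the p-quantile of ln T is μ + z_p·σ.
ln(1.62) = 0.4824 and ln(3.45) = 1.238; z_{0.32} = -0.4677, z_{0.66} = 0.4125.
σ = (1.238 − 0.4824)/(0.4125 − (-0.4677)) = 0.859.
μ = 0.4824 − (-0.4677)·0.859 = 0.884.
CV = √(exp(σ²)−1) = √(exp(0.7377)−1) = 1.045.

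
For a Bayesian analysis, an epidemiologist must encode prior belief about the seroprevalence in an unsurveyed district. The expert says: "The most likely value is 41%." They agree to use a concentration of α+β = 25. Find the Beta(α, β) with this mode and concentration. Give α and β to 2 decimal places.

For α,β > 1 the Beta mode is (α−1)/(α+β−2). With α+β = 25, the mode is (α−1)/23.
Set (α−1)/23 = 0.41 → α = 1 + 0.41·23 = 10.43.
β = 25 − α = 14.57.

α = 10.43, β = 14.57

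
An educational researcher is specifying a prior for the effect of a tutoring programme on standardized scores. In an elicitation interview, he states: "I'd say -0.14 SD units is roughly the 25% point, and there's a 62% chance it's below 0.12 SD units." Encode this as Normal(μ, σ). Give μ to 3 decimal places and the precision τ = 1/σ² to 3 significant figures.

μ = 0.039, τ = 14.2

For Normal(μ,σ), the p-quantile is μ + z_p·σ. Here z_{0.25} = -0.6745, z_{0.62} = 0.3055.
So -0.14 = μ − 0.6745σ and 0.12 = μ + 0.3055σ.
Subtracting: σ = (0.12 − -0.14)/(0.3055 − (-0.6745)) = 0.265.
Then μ = -0.14 − (-0.6745)·0.265 = 0.039.
Precision τ = 1/σ² = 1/0.2653² = 14.2.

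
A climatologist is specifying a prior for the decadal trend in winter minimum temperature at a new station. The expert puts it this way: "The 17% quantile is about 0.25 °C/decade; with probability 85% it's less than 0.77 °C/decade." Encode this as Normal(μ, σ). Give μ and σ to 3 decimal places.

μ = 0.499, σ = 0.261

The p-quantile of Normal(μ,σ) is μ + z_p·σ, with z_{0.17} = -0.9542 and z_{0.85} = 1.036.
Eliminate σ: μ = (z₂·x₁ − z₁·x₂)/(z₂ − z₁) = (1.036·0.25 − (-0.9542)·0.77)/1.991 = 0.499.
Then σ = (x₂ − x₁)/(z₂ − z₁) = (0.77 − 0.25)/1.991 = 0.261.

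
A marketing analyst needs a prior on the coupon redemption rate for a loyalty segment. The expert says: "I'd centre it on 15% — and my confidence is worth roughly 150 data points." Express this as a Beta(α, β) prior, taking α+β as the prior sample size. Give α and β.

α = 22.5, β = 127.5

Under the effective-sample-size interpretation, Beta(α, β) has prior mean α/(α+β) and prior sample size α+β.
So α+β = 150 and α/(α+β) = 0.15, giving α = 0.15·150 = 22.5 and β = 150 − 22.5 = 127.5.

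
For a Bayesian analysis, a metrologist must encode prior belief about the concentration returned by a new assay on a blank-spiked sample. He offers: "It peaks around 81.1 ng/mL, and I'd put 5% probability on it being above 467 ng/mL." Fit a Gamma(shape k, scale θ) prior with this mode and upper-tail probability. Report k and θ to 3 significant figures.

k ≈ 1.75, θ ≈ 108

Gamma(k,θ) with k>1 has mode (k−1)θ, so θ = 81.1/(k−1).
Need P(X < 467) = 0.95 with θ tied to k this way. Start at k = 2, θ = 81.1: P(X<467) ≈ 0.979.
Too high — lower k to spread out. Iterating converges to k ≈ 1.75.
Then θ = 81.1/(1.75−1) ≈ 108.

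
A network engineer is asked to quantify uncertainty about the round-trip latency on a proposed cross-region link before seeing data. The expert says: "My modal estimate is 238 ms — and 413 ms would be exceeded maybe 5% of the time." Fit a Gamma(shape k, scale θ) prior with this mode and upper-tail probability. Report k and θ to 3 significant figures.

Gamma(k,θ) with k>1 has mode (k−1)θ, so θ = 238/(k−1).
Need P(X < 413) = 0.95 with θ tied to k this way. Start at k = 2, θ = 238: P(X<413) ≈ 0.518.
Too low — raise k to concentrate. Iterating converges to k ≈ 10.2.
Then θ = 238/(10.2−1) ≈ 25.9.

k ≈ 10.2, θ ≈ 25.9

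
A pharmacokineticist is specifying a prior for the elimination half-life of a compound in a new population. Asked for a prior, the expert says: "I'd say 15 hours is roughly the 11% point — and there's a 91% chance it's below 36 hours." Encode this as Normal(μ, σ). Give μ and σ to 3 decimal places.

μ = 25.033, σ = 8.180

For Normal(μ,σ), the p-quantile is μ + z_p·σ. Here z_{0.11} = -1.227, z_{0.91} = 1.341.
So 15 = μ − 1.227σ and 36 = μ + 1.341σ.
Subtracting: σ = (36 − 15)/(1.341 − (-1.227)) = 8.180.
Then μ = 15 − (-1.227)·8.180 = 25.033.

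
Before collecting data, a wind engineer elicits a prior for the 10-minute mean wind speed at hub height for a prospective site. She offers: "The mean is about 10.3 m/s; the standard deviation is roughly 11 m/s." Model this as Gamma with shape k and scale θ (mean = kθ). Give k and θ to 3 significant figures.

For Gamma(k, scale θ): mean = kθ, variance = kθ², so CV = 1/√k.
CV = SD/mean = 11/10.3 = 1.068, hence k = 1/CV² = 0.877.
Then θ = mean/k = 10.3/0.877 = 11.7.

k ≈ 0.877, θ ≈ 11.7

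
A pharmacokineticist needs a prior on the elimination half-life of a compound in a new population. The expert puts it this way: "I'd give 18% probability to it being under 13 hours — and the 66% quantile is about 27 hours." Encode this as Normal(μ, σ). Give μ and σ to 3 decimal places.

For Normal(μ,σ), the p-quantile is μ + z_p·σ. Here z_{0.18} = -0.9154, z_{0.66} = 0.4125.
So 13 = μ − 0.9154σ and 27 = μ + 0.4125σ.
Subtracting: σ = (27 − 13)/(0.4125 − (-0.9154)) = 10.544.
Then μ = 13 − (-0.9154)·10.544 = 22.651.

μ = 22.651, σ = 10.544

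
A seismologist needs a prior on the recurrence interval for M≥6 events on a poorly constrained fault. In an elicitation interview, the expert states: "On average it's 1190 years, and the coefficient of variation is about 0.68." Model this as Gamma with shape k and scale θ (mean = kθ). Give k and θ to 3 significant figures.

k ≈ 2.16, θ ≈ 550

For Gamma(k, scale θ): mean = kθ, variance = kθ², so CV = 1/√k.
CV = 0.68, hence k = 1/CV² = 2.16.
Then θ = mean/k = 1190/2.16 = 550.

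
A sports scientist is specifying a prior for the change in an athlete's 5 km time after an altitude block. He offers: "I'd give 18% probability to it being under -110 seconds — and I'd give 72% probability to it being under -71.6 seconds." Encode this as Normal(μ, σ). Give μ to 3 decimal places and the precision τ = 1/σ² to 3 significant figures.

μ = -86.539, τ = 0.00152

The p-quantile of Normal(μ,σ) is μ + z_p·σ, with z_{0.18} = -0.9154 and z_{0.72} = 0.5828.
Eliminate σ: μ = (z₂·x₁ − z₁·x₂)/(z₂ − z₁) = (0.5828·-110 − (-0.9154)·-71.6)/1.498 = -86.539.
Then σ = (x₂ − x₁)/(z₂ − z₁) = (-71.6 − -110)/1.498 = 25.631.
Precision τ = 1/σ² = 1/25.63² = 0.00152.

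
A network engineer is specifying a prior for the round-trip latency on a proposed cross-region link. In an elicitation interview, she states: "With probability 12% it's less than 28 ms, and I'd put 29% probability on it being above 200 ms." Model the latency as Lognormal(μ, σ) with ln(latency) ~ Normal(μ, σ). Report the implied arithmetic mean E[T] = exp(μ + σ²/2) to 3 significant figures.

E[T] ≈ 204 ms

If T ~ Lognormal(μ,σ) then ln T ~ Normal(μ,σ), so the p-quantile of ln T is μ + z_p·σ.
ln(28) = 3.332 and ln(200) = 5.298; z_{0.12} = -1.175, z_{0.71} = 0.5534.
σ = (5.298 − 3.332)/(0.5534 − (-1.175)) = 1.138.
μ = 3.332 − (-1.175)·1.138 = 4.669.
E[T] = exp(μ + σ²/2) = exp(4.669 + 0.6470) = 204 ms.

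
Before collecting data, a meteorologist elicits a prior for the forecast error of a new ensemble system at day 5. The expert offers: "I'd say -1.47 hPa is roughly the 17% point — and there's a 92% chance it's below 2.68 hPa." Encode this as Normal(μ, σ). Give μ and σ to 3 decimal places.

μ = 0.208, σ = 1.759

For Normal(μ,σ), the p-quantile is μ + z_p·σ. Here z_{0.17} = -0.9542, z_{0.92} = 1.405.
So -1.47 = μ − 0.9542σ and 2.68 = μ + 1.405σ.
Subtracting: σ = (2.68 − -1.47)/(1.405 − (-0.9542)) = 1.759.
Then μ = -1.47 − (-0.9542)·1.759 = 0.208.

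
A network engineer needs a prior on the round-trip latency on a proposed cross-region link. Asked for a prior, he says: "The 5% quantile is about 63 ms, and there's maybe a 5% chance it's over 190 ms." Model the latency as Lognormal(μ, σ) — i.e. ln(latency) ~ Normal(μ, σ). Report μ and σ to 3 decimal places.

If T ~ Lognormal(μ,σ) then ln T ~ Normal(μ,σ), so the p-quantile of ln T is μ + z_p·σ.
ln(63) = 4.143 and ln(190) = 5.247; z_{0.05} = -1.645, z_{0.95} = 1.645.
σ = (5.247 − 4.143)/(1.645 − (-1.645)) = 0.336.
μ = 4.143 − (-1.645)·0.336 = 4.695.

μ ≈ 4.695, σ ≈ 0.336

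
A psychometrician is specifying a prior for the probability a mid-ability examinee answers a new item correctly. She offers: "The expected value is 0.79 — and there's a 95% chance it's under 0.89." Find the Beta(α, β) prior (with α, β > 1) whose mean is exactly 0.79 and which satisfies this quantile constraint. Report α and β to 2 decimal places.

With mean 0.79 fixed, write α = 0.79s, β = 0.21s where s = α+β.
Need P(θ < 0.89) = 0.95 under Beta(0.79s, 0.21s). Normal approximation: (q−m)/√(m(1−m)/s) ≈ z_{0.95} = 1.64, so s ≈ 0.79·0.21·(1.64)²/(0.89−0.79)² = 44.9.
At s = 44.9: P(θ<0.89) ≈ 0.968. Adjusting to match 0.95 gives s ≈ 36.28.
So α = 0.79·36.28 ≈ 28.66, β = 0.21·36.28 ≈ 7.62.

α ≈ 28.66, β ≈ 7.62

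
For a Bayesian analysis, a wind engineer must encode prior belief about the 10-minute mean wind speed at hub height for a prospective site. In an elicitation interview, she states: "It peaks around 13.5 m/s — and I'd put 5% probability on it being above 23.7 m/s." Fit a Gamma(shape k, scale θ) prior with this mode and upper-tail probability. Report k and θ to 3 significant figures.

k ≈ 9.81, θ ≈ 1.53

Gamma(k,θ) with k>1 has mode (k−1)θ, so θ = 13.5/(k−1).
Need P(X < 23.7) = 0.95 with θ tied to k this way. Start at k = 2, θ = 13.5: P(X<23.7) ≈ 0.524.
Too low — raise k to concentrate. Iterating converges to k ≈ 9.81.
Then θ = 13.5/(9.81−1) ≈ 1.53.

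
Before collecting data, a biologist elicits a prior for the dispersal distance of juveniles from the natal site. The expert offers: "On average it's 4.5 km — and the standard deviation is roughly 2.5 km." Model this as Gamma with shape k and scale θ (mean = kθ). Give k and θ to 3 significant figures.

k ≈ 3.24, θ ≈ 1.39

For Gamma(k, scale θ): mean = kθ, variance = kθ², so CV = 1/√k.
CV = SD/mean = 2.5/4.5 = 0.5556, hence k = 1/CV² = 3.24.
Then θ = mean/k = 4.5/3.24 = 1.39.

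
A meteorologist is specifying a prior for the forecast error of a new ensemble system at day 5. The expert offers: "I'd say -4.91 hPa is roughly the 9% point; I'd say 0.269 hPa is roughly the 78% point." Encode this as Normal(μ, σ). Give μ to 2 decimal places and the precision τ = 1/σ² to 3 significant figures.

μ = -1.62, τ = 0.166

The p-quantile of Normal(μ,σ) is μ + z_p·σ, with z_{0.09} = -1.341 and z_{0.78} = 0.7722.
Eliminate σ: μ = (z₂·x₁ − z₁·x₂)/(z₂ − z₁) = (0.7722·-4.91 − (-1.341)·0.269)/2.113 = -1.62.
Then σ = (x₂ − x₁)/(z₂ − z₁) = (0.269 − -4.91)/2.113 = 2.45.
Precision τ = 1/σ² = 1/2.451² = 0.166.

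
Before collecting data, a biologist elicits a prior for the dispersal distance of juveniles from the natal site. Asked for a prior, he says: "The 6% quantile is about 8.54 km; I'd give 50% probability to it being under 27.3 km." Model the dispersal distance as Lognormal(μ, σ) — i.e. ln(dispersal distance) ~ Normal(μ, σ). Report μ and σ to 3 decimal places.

μ ≈ 3.307, σ ≈ 0.747

If T ~ Lognormal(μ,σ) then ln T ~ Normal(μ,σ), so the p-quantile of ln T is μ + z_p·σ.
ln(8.54) = 2.145 and ln(27.3) = 3.307; z_{0.06} = -1.555, z_{0.5} = 0.
σ = (3.307 − 2.145)/(0 − (-1.555)) = 0.747.
μ = 2.145 − (-1.555)·0.747 = 3.307.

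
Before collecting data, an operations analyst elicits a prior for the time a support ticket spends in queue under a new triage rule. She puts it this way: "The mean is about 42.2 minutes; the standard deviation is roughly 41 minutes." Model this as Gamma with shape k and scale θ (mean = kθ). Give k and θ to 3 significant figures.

k ≈ 1.06, θ ≈ 39.8

For Gamma(k, scale θ): mean = kθ, variance = kθ², so CV = 1/√k.
CV = SD/mean = 41/42.2 = 0.9716, hence k = 1/CV² = 1.06.
Then θ = mean/k = 42.2/1.06 = 39.8.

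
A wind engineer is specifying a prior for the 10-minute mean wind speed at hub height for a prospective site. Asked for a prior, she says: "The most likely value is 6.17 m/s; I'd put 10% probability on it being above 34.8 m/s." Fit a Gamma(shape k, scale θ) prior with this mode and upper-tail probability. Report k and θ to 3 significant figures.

Gamma(k,θ) with k>1 has mode (k−1)θ, so θ = 6.17/(k−1).
Need P(X < 34.8) = 0.9 with θ tied to k this way. Start at k = 2, θ = 6.17: P(X<34.8) ≈ 0.976.
Too high — lower k to spread out. Iterating converges to k ≈ 1.58.
Then θ = 6.17/(1.58−1) ≈ 10.7.

k ≈ 1.58, θ ≈ 10.7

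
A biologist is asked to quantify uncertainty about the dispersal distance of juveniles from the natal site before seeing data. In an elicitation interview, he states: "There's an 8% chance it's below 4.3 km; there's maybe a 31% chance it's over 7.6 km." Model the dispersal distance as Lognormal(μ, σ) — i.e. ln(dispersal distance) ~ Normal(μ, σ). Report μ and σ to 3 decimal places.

μ ≈ 1.880, σ ≈ 0.300

If T ~ Lognormal(μ,σ) then ln T ~ Normal(μ,σ), so the p-quantile of ln T is μ + z_p·σ.
ln(4.3) = 1.459 and ln(7.6) = 2.028; z_{0.08} = -1.405, z_{0.69} = 0.4959.
σ = (2.028 − 1.459)/(0.4959 − (-1.405)) = 0.300.
μ = 1.459 − (-1.405)·0.300 = 1.880.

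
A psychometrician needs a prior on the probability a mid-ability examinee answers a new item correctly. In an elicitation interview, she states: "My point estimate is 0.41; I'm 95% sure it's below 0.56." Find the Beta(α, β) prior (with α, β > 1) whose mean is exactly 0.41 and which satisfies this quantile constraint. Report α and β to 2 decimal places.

With mean 0.41 fixed, write α = 0.41s, β = 0.59s where s = α+β.
Need P(θ < 0.56) = 0.95 under Beta(0.41s, 0.59s). Normal approximation: (q−m)/√(m(1−m)/s) ≈ z_{0.95} = 1.64, so s ≈ 0.41·0.59·(1.64)²/(0.56−0.41)² = 29.1.
At s = 29.1: P(θ<0.56) ≈ 0.949. Adjusting to match 0.95 gives s ≈ 29.59.
So α = 0.41·29.59 ≈ 12.13, β = 0.59·29.59 ≈ 17.46.

α ≈ 12.13, β ≈ 17.46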